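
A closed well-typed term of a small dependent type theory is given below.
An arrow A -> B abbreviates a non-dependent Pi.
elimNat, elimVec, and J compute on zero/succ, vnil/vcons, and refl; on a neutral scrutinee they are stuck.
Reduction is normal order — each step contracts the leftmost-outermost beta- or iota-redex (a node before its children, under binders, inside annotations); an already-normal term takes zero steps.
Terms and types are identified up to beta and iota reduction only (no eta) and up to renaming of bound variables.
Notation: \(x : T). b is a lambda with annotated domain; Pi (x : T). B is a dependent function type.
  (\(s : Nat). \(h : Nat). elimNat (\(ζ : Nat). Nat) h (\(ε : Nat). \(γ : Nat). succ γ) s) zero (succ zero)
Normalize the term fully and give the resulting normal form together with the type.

normal form:
  succ zero
the term's type:
  Nat


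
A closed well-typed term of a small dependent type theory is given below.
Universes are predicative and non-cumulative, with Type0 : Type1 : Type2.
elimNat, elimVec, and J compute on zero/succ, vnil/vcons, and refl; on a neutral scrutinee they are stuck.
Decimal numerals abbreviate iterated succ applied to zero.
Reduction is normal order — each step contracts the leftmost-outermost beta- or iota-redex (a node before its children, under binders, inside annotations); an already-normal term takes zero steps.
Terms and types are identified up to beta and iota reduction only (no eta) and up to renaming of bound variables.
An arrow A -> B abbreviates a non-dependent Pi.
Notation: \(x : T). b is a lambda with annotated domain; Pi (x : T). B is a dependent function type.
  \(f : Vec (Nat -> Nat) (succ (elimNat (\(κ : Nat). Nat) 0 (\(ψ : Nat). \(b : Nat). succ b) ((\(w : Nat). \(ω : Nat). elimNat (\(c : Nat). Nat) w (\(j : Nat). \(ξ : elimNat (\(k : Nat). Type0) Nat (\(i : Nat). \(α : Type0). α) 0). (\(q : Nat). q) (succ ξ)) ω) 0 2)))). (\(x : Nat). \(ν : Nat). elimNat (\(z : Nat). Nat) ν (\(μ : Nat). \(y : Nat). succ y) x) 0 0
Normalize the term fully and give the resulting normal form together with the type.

reduced normal form:
  \(f : Vec (Nat -> Nat) 3). 0
the term's type:
  Vec (Nat -> Nat) 3 -> Nat
observation: 21 normal-order steps separate the term from its normal form.


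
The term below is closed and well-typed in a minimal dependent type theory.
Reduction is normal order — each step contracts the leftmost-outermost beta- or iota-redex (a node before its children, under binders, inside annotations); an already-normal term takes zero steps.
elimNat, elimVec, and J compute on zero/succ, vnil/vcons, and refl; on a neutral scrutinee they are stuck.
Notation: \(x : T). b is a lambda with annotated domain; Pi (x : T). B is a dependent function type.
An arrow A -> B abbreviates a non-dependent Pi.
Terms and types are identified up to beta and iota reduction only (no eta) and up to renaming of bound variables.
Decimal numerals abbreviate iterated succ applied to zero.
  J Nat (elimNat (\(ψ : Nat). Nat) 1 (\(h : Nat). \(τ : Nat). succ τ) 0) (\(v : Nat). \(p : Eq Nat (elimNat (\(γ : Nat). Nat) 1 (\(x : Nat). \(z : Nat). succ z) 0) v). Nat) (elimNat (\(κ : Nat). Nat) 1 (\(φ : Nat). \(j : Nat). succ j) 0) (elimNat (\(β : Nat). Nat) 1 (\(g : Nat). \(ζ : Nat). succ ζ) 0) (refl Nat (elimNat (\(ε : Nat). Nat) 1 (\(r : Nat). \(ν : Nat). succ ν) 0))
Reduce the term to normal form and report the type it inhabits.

resulting normal form:
  1
the term's type:
  Nat
observation: 2 normal-order steps separate the term from its normal form.


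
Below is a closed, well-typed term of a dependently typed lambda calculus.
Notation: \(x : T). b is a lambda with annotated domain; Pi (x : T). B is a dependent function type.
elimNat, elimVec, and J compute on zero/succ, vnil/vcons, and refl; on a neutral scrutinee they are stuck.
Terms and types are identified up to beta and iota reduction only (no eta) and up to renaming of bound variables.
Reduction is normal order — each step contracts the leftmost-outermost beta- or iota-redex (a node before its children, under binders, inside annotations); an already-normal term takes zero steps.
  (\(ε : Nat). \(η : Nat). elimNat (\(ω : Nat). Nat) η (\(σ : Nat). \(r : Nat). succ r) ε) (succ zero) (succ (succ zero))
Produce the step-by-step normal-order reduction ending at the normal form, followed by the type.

normal-order reduction sequence:
  (\(ε : Nat). \(η : Nat). elimNat (\(ω : Nat). Nat) η (\(σ : Nat). \(r : Nat). succ r) ε) (succ zero) (succ (succ zero))
  ~> (\(ε : Nat). elimNat (\(η : Nat). Nat) ε (\(ω : Nat). \(σ : Nat). succ σ) (succ zero)) (succ (succ zero))
  ~> elimNat (\(ε : Nat). Nat) (succ (succ zero)) (\(η : Nat). \(ω : Nat). succ ω) (succ zero)
  ~> (\(ε : Nat). \(η : Nat). succ η) zero (elimNat (\(ω : Nat). Nat) (succ (succ zero)) (\(σ : Nat). \(r : Nat). succ r) zero)
  ~> (\(ε : Nat). succ ε) (elimNat (\(η : Nat). Nat) (succ (succ zero)) (\(ω : Nat). \(σ : Nat). succ σ) zero)
  ~> succ (elimNat (\(ε : Nat). Nat) (succ (succ zero)) (\(η : Nat). \(ω : Nat). succ ω) zero)
  ~> succ (succ (succ zero))
type:
  Nat


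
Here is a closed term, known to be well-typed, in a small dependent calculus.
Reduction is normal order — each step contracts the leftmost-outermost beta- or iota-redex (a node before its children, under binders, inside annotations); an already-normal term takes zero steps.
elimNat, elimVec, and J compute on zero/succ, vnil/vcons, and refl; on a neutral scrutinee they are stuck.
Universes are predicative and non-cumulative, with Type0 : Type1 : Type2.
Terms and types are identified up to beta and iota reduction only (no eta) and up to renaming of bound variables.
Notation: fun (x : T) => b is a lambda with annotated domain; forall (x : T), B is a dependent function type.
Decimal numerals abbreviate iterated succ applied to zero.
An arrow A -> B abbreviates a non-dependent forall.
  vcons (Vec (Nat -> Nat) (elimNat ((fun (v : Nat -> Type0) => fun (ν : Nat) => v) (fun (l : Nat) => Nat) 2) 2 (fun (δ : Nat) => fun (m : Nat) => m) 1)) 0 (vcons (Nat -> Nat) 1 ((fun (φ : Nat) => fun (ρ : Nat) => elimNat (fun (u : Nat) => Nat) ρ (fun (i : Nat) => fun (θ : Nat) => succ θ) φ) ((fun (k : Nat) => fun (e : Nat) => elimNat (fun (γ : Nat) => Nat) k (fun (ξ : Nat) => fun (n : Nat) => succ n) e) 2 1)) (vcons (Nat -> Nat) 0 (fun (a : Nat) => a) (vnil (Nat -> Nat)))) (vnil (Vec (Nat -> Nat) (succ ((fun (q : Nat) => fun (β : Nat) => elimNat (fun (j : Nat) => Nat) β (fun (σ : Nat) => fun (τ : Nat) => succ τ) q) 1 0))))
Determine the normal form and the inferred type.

reduced normal form:
  vcons (Vec (Nat -> Nat) 2) 0 (vcons (Nat -> Nat) 1 (fun (v : Nat) => succ (succ (succ v))) (vcons (Nat -> Nat) 0 (fun (ν : Nat) => ν) (vnil (Nat -> Nat)))) (vnil (Vec (Nat -> Nat) 2))
the term's type:
  Vec (Vec (Nat -> Nat) 2) 1
observation: 27 normal-order steps separate the term from its normal form.


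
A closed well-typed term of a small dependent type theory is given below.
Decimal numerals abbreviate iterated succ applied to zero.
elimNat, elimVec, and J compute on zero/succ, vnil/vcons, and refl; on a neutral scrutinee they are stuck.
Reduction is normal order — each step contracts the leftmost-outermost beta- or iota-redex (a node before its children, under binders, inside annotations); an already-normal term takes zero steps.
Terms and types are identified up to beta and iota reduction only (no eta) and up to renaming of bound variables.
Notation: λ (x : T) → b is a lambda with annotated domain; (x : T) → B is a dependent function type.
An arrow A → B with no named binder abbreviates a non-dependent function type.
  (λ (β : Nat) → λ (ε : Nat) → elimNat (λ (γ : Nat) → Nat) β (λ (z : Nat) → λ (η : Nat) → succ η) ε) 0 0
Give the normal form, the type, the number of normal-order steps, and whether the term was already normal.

resulting normal form:
  0
type:
  Nat
reduction steps (normal order): 3
term was already normal: no
first redex: a beta-redex


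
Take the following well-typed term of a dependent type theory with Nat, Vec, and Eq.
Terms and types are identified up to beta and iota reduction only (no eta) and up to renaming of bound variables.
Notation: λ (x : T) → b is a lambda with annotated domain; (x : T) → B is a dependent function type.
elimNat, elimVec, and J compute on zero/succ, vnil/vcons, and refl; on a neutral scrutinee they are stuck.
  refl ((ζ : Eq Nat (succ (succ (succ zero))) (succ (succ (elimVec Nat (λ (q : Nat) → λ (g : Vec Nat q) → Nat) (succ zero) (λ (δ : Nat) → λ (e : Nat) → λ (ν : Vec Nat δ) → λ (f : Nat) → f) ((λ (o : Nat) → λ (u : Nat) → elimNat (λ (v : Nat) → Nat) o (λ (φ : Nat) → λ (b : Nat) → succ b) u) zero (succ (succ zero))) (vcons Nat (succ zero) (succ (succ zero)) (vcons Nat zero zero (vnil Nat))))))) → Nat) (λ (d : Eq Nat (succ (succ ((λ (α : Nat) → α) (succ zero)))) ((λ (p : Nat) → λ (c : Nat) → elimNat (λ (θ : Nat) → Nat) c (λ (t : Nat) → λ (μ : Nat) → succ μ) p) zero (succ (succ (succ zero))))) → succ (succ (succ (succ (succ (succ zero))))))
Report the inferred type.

inferred type:
  Eq ((ζ : Eq Nat (succ (succ (succ zero))) (succ (succ (succ zero)))) → Nat) (λ (q : Eq Nat (succ (succ (succ zero))) (succ (succ (succ zero)))) → succ (succ (succ (succ (succ (succ zero)))))) (λ (g : Eq Nat (succ (succ (succ zero))) (succ (succ (succ zero)))) → succ (succ (succ (succ (succ (succ zero))))))


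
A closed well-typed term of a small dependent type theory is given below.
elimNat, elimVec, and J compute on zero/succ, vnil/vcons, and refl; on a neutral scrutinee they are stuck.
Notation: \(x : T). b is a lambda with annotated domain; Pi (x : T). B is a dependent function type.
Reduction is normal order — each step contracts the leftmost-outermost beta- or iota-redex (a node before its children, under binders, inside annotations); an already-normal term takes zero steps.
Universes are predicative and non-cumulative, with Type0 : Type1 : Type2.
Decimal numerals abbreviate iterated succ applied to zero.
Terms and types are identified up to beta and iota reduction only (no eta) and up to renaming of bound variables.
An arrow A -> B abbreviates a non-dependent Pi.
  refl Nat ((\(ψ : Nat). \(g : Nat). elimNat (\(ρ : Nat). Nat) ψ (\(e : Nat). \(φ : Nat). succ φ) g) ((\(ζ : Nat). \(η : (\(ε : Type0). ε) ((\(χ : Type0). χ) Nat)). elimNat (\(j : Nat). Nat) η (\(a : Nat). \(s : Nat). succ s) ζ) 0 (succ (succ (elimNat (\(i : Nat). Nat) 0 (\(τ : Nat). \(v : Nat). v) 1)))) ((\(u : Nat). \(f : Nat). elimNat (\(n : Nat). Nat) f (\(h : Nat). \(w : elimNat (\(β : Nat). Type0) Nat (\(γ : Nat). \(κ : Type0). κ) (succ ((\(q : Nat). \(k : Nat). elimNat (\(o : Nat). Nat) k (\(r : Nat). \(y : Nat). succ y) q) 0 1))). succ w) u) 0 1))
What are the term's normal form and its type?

resulting normal form:
  refl Nat 3
inferred type:
  Eq Nat 3 3
observation: the leftmost-outermost redex is a beta-redex, and normalization takes 16 steps.


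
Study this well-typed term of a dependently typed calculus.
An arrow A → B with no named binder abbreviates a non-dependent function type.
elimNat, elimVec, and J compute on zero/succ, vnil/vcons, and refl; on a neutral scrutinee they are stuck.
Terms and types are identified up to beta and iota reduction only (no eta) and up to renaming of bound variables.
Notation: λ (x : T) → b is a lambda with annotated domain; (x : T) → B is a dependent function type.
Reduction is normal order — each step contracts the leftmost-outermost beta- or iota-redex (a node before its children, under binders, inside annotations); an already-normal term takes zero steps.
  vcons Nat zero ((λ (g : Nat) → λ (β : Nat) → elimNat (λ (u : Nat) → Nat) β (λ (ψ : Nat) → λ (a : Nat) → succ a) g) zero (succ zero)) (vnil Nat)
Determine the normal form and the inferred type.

resulting normal form:
  vcons Nat zero (succ zero) (vnil Nat)
the term's type:
  Vec Nat (succ zero)
observation: 3 normal-order steps separate the term from its normal form.


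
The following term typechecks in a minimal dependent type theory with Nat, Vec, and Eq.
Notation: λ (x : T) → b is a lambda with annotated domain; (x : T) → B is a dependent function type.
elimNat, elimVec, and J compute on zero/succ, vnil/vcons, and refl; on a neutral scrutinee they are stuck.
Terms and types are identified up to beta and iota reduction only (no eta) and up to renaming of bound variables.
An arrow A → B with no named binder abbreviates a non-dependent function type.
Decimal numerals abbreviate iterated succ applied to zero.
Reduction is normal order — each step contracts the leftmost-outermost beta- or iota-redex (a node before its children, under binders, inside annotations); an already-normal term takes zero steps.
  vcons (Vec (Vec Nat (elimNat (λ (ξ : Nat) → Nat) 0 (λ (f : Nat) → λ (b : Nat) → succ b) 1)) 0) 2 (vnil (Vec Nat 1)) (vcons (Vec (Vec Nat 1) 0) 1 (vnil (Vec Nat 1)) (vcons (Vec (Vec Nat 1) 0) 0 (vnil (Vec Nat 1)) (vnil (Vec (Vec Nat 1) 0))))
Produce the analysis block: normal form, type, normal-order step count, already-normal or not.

resulting normal form:
  vcons (Vec (Vec Nat 1) 0) 2 (vnil (Vec Nat 1)) (vcons (Vec (Vec Nat 1) 0) 1 (vnil (Vec Nat 1)) (vcons (Vec (Vec Nat 1) 0) 0 (vnil (Vec Nat 1)) (vnil (Vec (Vec Nat 1) 0))))
inferred type:
  Vec (Vec (Vec Nat 1) 0) 3
steps to reach normal form (normal order): 4
term was already normal: no
first contracted redex: an elimNat iota-redex


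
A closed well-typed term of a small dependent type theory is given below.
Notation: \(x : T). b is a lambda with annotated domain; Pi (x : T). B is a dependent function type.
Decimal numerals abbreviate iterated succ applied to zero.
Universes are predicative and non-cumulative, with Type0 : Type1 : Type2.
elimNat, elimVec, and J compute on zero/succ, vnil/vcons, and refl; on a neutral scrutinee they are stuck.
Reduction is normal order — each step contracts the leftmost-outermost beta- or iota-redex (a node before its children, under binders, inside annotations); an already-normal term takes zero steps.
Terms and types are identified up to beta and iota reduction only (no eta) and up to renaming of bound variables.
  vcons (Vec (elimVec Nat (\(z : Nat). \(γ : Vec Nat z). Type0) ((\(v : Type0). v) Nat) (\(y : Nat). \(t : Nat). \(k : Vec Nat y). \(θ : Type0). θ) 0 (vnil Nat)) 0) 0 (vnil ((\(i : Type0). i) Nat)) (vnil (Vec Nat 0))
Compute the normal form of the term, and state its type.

reduced normal form:
  vcons (Vec Nat 0) 0 (vnil Nat) (vnil (Vec Nat 0))
type:
  Vec (Vec Nat 0) 1


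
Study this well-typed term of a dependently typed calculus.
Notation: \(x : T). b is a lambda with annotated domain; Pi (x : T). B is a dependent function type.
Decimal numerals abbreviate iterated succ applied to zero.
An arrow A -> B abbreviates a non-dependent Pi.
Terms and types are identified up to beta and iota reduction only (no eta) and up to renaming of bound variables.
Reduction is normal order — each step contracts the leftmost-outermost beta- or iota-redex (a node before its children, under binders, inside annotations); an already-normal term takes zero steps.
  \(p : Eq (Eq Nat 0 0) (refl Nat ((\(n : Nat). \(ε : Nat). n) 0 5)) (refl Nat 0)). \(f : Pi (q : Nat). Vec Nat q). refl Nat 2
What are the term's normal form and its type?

reduced normal form:
  \(p : Eq (Eq Nat 0 0) (refl Nat 0) (refl Nat 0)). \(n : Pi (ε : Nat). Vec Nat ε). refl Nat 2
the term's type:
  Eq (Eq Nat 0 0) (refl Nat 0) (refl Nat 0) -> (Pi (p : Nat). Vec Nat p) -> Eq Nat 2 2
observation: the first redex contracted is a beta-redex; the normal form is reached in 2 normal-order steps.


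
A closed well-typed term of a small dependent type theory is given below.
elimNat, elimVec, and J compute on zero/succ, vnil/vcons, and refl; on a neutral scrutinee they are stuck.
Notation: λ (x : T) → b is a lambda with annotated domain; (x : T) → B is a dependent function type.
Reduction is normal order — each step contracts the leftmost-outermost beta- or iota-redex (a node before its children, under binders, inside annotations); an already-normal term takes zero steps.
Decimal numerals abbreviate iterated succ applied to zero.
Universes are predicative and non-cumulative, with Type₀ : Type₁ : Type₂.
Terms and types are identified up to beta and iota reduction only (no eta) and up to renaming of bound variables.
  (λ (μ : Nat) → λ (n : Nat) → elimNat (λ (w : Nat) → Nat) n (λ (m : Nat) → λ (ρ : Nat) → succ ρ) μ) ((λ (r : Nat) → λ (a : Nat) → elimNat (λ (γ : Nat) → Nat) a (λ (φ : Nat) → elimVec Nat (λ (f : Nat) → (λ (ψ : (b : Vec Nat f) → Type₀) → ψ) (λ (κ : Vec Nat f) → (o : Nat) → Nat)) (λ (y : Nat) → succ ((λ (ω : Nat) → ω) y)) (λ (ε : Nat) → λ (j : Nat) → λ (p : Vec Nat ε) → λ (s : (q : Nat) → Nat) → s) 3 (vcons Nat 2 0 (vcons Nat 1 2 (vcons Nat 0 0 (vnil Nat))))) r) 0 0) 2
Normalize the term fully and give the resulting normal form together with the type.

resulting normal form:
  2
type:
  Nat
observation: 6 normal-order steps separate the term from its normal form.


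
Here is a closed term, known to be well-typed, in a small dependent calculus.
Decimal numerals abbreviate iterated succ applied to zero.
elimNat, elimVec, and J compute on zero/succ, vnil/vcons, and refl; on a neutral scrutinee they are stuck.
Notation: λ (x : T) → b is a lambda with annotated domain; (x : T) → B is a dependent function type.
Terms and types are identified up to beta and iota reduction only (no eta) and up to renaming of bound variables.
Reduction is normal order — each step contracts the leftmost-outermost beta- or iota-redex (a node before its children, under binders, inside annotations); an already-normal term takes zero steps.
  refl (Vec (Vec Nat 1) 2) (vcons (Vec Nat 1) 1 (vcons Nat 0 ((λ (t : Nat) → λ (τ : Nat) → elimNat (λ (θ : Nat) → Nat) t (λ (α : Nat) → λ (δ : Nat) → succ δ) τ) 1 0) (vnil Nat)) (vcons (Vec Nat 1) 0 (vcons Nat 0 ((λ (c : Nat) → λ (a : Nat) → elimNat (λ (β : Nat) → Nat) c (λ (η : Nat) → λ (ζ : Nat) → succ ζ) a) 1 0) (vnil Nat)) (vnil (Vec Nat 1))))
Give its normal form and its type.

normal form:
  refl (Vec (Vec Nat 1) 2) (vcons (Vec Nat 1) 1 (vcons Nat 0 1 (vnil Nat)) (vcons (Vec Nat 1) 0 (vcons Nat 0 1 (vnil Nat)) (vnil (Vec Nat 1))))
type:
  Eq (Vec (Vec Nat 1) 2) (vcons (Vec Nat 1) 1 (vcons Nat 0 1 (vnil Nat)) (vcons (Vec Nat 1) 0 (vcons Nat 0 1 (vnil Nat)) (vnil (Vec Nat 1)))) (vcons (Vec Nat 1) 1 (vcons Nat 0 1 (vnil Nat)) (vcons (Vec Nat 1) 0 (vcons Nat 0 1 (vnil Nat)) (vnil (Vec Nat 1))))


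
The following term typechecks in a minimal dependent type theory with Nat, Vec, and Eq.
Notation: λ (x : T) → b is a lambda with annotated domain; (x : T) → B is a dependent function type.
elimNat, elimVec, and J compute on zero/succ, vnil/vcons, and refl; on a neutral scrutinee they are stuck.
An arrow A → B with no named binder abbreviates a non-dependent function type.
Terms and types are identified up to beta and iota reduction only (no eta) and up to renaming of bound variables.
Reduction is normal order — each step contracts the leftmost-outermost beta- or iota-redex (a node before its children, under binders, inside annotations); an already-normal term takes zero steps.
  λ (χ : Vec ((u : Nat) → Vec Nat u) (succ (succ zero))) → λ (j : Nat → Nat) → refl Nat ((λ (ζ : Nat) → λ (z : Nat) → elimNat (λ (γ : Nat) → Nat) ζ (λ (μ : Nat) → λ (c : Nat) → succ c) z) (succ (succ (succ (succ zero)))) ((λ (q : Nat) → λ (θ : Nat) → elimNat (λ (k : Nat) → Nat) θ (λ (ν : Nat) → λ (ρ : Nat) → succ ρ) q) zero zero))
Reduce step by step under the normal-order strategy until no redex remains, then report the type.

normal-order reduction sequence:
  λ (χ : Vec ((u : Nat) → Vec Nat u) (succ (succ zero))) → λ (j : Nat → Nat) → refl Nat ((λ (ζ : Nat) → λ (z : Nat) → elimNat (λ (γ : Nat) → Nat) ζ (λ (μ : Nat) → λ (c : Nat) → succ c) z) (succ (succ (succ (succ zero)))) ((λ (q : Nat) → λ (θ : Nat) → elimNat (λ (k : Nat) → Nat) θ (λ (ν : Nat) → λ (ρ : Nat) → succ ρ) q) zero zero))
  ~> λ (χ : Vec ((u : Nat) → Vec Nat u) (succ (succ zero))) → λ (j : Nat → Nat) → refl Nat ((λ (ζ : Nat) → elimNat (λ (z : Nat) → Nat) (succ (succ (succ (succ zero)))) (λ (γ : Nat) → λ (μ : Nat) → succ μ) ζ) ((λ (c : Nat) → λ (q : Nat) → elimNat (λ (θ : Nat) → Nat) q (λ (k : Nat) → λ (ν : Nat) → succ ν) c) zero zero))
  ~> λ (χ : Vec ((u : Nat) → Vec Nat u) (succ (succ zero))) → λ (j : Nat → Nat) → refl Nat (elimNat (λ (ζ : Nat) → Nat) (succ (succ (succ (succ zero)))) (λ (z : Nat) → λ (γ : Nat) → succ γ) ((λ (μ : Nat) → λ (c : Nat) → elimNat (λ (q : Nat) → Nat) c (λ (θ : Nat) → λ (k : Nat) → succ k) μ) zero zero))
  ~> λ (χ : Vec ((u : Nat) → Vec Nat u) (succ (succ zero))) → λ (j : Nat → Nat) → refl Nat (elimNat (λ (ζ : Nat) → Nat) (succ (succ (succ (succ zero)))) (λ (z : Nat) → λ (γ : Nat) → succ γ) ((λ (μ : Nat) → elimNat (λ (c : Nat) → Nat) μ (λ (q : Nat) → λ (θ : Nat) → succ θ) zero) zero))
  ~> λ (χ : Vec ((u : Nat) → Vec Nat u) (succ (succ zero))) → λ (j : Nat → Nat) → refl Nat (elimNat (λ (ζ : Nat) → Nat) (succ (succ (succ (succ zero)))) (λ (z : Nat) → λ (γ : Nat) → succ γ) (elimNat (λ (μ : Nat) → Nat) zero (λ (c : Nat) → λ (q : Nat) → succ q) zero))
  ~> λ (χ : Vec ((u : Nat) → Vec Nat u) (succ (succ zero))) → λ (j : Nat → Nat) → refl Nat (elimNat (λ (ζ : Nat) → Nat) (succ (succ (succ (succ zero)))) (λ (z : Nat) → λ (γ : Nat) → succ γ) zero)
  ~> λ (χ : Vec ((u : Nat) → Vec Nat u) (succ (succ zero))) → λ (j : Nat → Nat) → refl Nat (succ (succ (succ (succ zero))))
inferred type:
  Vec ((χ : Nat) → Vec Nat χ) (succ (succ zero)) → (Nat → Nat) → Eq Nat (succ (succ (succ (succ zero)))) (succ (succ (succ (succ zero))))


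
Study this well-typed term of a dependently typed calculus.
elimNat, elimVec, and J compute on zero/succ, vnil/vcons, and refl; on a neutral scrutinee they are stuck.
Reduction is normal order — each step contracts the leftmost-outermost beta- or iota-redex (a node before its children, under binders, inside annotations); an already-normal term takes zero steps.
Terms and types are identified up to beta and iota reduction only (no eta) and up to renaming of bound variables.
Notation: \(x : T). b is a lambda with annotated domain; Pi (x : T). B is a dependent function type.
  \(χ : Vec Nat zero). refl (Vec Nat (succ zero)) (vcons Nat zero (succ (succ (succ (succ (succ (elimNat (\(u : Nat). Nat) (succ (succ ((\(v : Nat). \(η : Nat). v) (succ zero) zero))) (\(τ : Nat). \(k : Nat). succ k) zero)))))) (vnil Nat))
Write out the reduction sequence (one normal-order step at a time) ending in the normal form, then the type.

normal-order reduction:
  \(χ : Vec Nat zero). refl (Vec Nat (succ zero)) (vcons Nat zero (succ (succ (succ (succ (succ (elimNat (\(u : Nat). Nat) (succ (succ ((\(v : Nat). \(η : Nat). v) (succ zero) zero))) (\(τ : Nat). \(k : Nat). succ k) zero)))))) (vnil Nat))
  ~> \(χ : Vec Nat zero). refl (Vec Nat (succ zero)) (vcons Nat zero (succ (succ (succ (succ (succ (succ (succ ((\(u : Nat). \(v : Nat). u) (succ zero) zero)))))))) (vnil Nat))
  ~> \(χ : Vec Nat zero). refl (Vec Nat (succ zero)) (vcons Nat zero (succ (succ (succ (succ (succ (succ (succ ((\(u : Nat). succ zero) zero)))))))) (vnil Nat))
  ~> \(χ : Vec Nat zero). refl (Vec Nat (succ zero)) (vcons Nat zero (succ (succ (succ (succ (succ (succ (succ (succ zero)))))))) (vnil Nat))
type:
  Pi (χ : Vec Nat zero). Eq (Vec Nat (succ zero)) (vcons Nat zero (succ (succ (succ (succ (succ (succ (succ (succ zero)))))))) (vnil Nat)) (vcons Nat zero (succ (succ (succ (succ (succ (succ (succ (succ zero)))))))) (vnil Nat))


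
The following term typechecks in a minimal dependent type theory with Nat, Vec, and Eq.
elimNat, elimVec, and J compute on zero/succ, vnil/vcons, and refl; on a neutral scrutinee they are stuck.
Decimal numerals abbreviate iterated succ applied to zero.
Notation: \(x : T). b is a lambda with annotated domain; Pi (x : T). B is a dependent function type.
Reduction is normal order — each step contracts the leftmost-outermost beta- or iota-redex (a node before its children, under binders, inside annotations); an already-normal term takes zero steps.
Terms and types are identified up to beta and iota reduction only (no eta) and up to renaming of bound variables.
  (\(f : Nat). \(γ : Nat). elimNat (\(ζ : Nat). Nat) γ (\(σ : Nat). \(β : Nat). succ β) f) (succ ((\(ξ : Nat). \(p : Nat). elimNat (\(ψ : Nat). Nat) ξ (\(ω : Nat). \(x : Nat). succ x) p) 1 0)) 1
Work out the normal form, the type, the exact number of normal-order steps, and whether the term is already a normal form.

normal form:
  3
inferred type:
  Nat
steps to reach normal form (normal order): 12
term was already normal: no
first contracted redex: a beta-redex


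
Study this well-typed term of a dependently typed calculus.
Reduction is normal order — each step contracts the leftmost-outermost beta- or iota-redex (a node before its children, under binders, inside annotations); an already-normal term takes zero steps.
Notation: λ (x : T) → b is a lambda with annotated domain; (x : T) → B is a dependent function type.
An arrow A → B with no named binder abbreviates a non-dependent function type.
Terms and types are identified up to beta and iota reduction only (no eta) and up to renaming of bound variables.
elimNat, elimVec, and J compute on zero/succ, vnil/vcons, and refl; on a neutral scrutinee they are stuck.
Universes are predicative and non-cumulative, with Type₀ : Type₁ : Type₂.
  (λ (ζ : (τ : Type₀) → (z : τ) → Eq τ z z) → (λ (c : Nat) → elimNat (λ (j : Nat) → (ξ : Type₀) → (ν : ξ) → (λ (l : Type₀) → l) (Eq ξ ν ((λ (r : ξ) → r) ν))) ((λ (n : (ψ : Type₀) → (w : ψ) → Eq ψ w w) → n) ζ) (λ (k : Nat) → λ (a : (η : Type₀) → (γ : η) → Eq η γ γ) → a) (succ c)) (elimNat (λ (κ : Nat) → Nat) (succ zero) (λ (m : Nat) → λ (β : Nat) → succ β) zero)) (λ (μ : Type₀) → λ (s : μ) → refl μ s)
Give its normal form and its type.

reduced normal form:
  λ (ζ : Type₀) → λ (τ : ζ) → refl ζ τ
type:
  (ζ : Type₀) → (τ : ζ) → Eq ζ τ τ


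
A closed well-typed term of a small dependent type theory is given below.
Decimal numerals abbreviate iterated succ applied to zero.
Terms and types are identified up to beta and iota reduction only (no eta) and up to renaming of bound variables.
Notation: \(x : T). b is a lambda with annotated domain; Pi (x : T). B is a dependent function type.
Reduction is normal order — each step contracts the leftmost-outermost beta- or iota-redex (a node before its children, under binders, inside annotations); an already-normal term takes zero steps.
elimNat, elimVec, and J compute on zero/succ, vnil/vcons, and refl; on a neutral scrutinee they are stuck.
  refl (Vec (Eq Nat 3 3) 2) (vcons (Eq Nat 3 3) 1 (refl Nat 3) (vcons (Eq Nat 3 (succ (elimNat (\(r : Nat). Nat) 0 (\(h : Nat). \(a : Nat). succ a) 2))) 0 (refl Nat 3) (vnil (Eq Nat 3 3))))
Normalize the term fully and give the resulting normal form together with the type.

reduced normal form:
  refl (Vec (Eq Nat 3 3) 2) (vcons (Eq Nat 3 3) 1 (refl Nat 3) (vcons (Eq Nat 3 3) 0 (refl Nat 3) (vnil (Eq Nat 3 3))))
inferred type:
  Eq (Vec (Eq Nat 3 3) 2) (vcons (Eq Nat 3 3) 1 (refl Nat 3) (vcons (Eq Nat 3 3) 0 (refl Nat 3) (vnil (Eq Nat 3 3)))) (vcons (Eq Nat 3 3) 1 (refl Nat 3) (vcons (Eq Nat 3 3) 0 (refl Nat 3) (vnil (Eq Nat 3 3))))
observation: 7 normal-order steps separate the term from its normal form.


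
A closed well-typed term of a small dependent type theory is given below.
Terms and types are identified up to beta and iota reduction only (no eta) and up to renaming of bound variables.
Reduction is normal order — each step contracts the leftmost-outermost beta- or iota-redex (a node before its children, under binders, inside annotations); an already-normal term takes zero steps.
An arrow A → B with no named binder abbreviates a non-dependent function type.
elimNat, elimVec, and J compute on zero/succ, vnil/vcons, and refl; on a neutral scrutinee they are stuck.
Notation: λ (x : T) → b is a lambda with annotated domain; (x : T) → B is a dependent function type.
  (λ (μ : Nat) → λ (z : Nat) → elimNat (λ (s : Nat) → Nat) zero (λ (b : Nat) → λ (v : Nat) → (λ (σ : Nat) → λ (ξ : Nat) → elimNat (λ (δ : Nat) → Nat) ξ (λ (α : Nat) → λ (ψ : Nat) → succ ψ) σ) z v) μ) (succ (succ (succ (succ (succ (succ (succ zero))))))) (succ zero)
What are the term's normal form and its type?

normal form:
  succ (succ (succ (succ (succ (succ (succ zero))))))
inferred type:
  Nat


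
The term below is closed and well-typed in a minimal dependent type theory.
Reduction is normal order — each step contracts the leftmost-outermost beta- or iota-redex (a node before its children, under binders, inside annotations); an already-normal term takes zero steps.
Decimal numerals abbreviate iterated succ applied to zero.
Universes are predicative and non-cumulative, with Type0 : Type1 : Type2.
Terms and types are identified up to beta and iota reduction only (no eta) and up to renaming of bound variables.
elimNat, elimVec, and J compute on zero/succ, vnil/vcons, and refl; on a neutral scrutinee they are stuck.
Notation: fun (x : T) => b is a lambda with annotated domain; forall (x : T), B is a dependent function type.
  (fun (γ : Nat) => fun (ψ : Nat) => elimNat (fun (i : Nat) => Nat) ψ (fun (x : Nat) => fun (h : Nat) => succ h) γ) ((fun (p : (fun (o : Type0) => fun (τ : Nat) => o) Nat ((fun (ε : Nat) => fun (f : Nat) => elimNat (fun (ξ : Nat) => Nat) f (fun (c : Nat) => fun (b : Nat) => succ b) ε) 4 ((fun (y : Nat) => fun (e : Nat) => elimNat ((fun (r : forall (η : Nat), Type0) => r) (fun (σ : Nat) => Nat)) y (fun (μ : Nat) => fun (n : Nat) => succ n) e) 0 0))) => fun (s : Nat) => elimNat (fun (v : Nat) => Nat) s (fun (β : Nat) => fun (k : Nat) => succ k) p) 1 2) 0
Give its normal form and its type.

normal form:
  3
inferred type:
  Nat


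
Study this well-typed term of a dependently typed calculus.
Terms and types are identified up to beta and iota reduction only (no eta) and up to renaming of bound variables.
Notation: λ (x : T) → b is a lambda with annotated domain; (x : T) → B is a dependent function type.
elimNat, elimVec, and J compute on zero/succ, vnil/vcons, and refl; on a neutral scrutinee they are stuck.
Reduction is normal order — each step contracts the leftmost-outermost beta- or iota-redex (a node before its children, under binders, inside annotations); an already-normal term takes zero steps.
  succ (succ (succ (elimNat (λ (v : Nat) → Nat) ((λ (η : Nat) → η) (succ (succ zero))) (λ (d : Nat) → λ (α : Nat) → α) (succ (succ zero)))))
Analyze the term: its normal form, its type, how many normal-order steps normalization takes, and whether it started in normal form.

reduced normal form:
  succ (succ (succ (succ (succ zero))))
inferred type:
  Nat
steps to reach normal form (normal order): 8
started in normal form: no
first contracted redex: an elimNat iota-redex


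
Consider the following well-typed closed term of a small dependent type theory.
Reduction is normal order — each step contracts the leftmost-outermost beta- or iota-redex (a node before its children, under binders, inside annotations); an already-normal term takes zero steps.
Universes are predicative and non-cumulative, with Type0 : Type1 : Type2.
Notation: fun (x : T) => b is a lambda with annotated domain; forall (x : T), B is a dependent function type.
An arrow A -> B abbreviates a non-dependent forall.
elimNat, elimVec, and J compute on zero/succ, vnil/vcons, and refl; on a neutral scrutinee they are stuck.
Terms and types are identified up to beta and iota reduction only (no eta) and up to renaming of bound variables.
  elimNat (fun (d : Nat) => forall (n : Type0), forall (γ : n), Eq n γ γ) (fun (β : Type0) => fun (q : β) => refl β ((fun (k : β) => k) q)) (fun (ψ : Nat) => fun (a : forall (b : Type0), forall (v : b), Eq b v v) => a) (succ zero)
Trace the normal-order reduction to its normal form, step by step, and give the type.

reduction (normal order):
  elimNat (fun (d : Nat) => forall (n : Type0), forall (γ : n), Eq n γ γ) (fun (β : Type0) => fun (q : β) => refl β ((fun (k : β) => k) q)) (fun (ψ : Nat) => fun (a : forall (b : Type0), forall (v : b), Eq b v v) => a) (succ zero)
  ~> (fun (d : Nat) => fun (n : forall (γ : Type0), forall (β : γ), Eq γ β β) => n) zero (elimNat (fun (q : Nat) => forall (k : Type0), forall (ψ : k), Eq k ψ ψ) (fun (a : Type0) => fun (b : a) => refl a ((fun (v : a) => v) b)) (fun (φ : Nat) => fun (μ : forall (u : Type0), forall (x : u), Eq u x x) => μ) zero)
  ~> (fun (d : forall (n : Type0), forall (γ : n), Eq n γ γ) => d) (elimNat (fun (β : Nat) => forall (q : Type0), forall (k : q), Eq q k k) (fun (ψ : Type0) => fun (a : ψ) => refl ψ ((fun (b : ψ) => b) a)) (fun (v : Nat) => fun (φ : forall (μ : Type0), forall (u : μ), Eq μ u u) => φ) zero)
  ~> elimNat (fun (d : Nat) => forall (n : Type0), forall (γ : n), Eq n γ γ) (fun (β : Type0) => fun (q : β) => refl β ((fun (k : β) => k) q)) (fun (ψ : Nat) => fun (a : forall (b : Type0), forall (v : b), Eq b v v) => a) zero
  ~> fun (d : Type0) => fun (n : d) => refl d ((fun (γ : d) => γ) n)
  ~> fun (d : Type0) => fun (n : d) => refl d n
inferred type:
  forall (d : Type0), forall (n : d), Eq d n n


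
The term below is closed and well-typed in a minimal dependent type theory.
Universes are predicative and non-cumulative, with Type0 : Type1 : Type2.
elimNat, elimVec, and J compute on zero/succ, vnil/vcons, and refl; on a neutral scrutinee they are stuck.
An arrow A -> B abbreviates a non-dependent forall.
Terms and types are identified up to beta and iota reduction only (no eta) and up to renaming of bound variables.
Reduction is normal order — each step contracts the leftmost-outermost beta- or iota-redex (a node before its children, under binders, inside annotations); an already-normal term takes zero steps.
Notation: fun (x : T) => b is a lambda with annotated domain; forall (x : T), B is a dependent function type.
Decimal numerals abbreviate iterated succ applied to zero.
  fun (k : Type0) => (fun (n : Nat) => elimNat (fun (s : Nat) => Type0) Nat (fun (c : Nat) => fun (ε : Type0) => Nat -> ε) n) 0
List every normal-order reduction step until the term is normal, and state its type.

reduction (normal order):
  fun (k : Type0) => (fun (n : Nat) => elimNat (fun (s : Nat) => Type0) Nat (fun (c : Nat) => fun (ε : Type0) => Nat -> ε) n) 0
  ~> fun (k : Type0) => elimNat (fun (n : Nat) => Type0) Nat (fun (s : Nat) => fun (c : Type0) => Nat -> c) 0
  ~> fun (k : Type0) => Nat
the term's type:
  Type0 -> Type0


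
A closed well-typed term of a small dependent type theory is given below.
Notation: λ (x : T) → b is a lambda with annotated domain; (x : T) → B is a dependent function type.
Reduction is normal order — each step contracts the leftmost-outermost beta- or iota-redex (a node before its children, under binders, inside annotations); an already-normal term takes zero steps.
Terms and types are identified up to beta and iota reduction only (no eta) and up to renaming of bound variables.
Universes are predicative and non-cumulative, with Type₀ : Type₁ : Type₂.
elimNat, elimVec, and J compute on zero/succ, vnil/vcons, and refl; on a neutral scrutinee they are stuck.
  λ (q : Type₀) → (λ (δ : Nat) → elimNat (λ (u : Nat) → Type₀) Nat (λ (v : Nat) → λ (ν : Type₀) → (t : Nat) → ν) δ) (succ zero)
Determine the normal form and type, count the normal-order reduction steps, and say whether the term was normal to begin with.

reduced normal form:
  λ (q : Type₀) → (δ : Nat) → Nat
the term's type:
  (q : Type₀) → Type₀
steps to reach normal form (normal order): 5
already normal: no
first redex: a beta-redex


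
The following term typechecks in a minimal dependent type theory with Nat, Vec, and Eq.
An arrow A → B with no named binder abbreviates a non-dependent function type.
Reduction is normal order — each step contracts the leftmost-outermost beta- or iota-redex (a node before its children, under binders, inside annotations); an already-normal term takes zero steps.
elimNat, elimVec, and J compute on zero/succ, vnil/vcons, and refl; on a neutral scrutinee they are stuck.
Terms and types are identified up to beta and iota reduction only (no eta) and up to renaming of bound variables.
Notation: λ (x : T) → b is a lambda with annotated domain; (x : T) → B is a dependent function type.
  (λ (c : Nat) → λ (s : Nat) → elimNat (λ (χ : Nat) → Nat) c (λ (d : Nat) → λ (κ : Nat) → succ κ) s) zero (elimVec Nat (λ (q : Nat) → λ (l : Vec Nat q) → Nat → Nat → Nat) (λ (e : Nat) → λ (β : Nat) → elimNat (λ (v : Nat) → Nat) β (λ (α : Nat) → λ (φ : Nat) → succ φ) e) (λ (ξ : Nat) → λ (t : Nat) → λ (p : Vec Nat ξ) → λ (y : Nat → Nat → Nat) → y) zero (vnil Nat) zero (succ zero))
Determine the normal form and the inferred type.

normal form:
  succ zero
type:
  Nat


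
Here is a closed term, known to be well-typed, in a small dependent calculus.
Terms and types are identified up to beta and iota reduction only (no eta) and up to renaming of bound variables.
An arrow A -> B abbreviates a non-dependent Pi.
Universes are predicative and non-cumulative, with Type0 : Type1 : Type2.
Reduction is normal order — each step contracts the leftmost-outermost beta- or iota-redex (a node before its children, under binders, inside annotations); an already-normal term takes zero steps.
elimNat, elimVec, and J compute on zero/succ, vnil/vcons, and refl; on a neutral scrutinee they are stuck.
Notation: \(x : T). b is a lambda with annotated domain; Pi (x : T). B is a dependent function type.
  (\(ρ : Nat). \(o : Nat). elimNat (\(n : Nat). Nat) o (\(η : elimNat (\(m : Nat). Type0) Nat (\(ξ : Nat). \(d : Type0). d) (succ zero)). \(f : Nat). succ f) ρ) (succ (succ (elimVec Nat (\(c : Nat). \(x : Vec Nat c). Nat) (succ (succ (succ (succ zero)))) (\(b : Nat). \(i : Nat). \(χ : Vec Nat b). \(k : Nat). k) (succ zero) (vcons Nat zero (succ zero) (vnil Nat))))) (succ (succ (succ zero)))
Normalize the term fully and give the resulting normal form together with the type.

resulting normal form:
  succ (succ (succ (succ (succ (succ (succ (succ (succ zero))))))))
the term's type:
  Nat


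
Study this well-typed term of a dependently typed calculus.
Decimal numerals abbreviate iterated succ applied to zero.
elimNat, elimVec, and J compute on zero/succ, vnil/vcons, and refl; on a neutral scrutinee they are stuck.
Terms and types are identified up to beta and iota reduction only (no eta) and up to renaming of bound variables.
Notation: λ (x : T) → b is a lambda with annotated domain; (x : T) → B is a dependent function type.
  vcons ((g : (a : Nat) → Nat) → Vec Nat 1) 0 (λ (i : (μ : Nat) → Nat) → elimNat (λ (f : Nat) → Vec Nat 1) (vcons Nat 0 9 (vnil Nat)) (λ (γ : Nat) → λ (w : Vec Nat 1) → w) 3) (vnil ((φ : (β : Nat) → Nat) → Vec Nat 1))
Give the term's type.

inferred type:
  Vec ((g : (a : Nat) → Nat) → Vec Nat 1) 1


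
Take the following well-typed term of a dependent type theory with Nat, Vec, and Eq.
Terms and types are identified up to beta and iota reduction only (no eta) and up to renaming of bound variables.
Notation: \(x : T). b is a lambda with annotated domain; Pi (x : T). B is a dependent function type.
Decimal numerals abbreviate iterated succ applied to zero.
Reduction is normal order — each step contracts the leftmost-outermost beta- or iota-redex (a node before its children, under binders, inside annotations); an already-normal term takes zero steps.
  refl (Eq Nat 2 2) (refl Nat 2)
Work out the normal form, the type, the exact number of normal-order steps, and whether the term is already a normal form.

resulting normal form:
  refl (Eq Nat 2 2) (refl Nat 2)
the term's type:
  Eq (Eq Nat 2 2) (refl Nat 2) (refl Nat 2)
normal-order step count: 0
term was already normal: yes
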